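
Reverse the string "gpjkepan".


Input: gpjkepan
Reading characters right to left:
  Position 7: 'n'
  Position 6: 'a'
  Position 5: 'p'
  Position 4: 'e'
  Position 3: 'k'
  Position 2: 'j'
  Position 1: 'p'
  Position 0: 'g'
Reversed: napekjpg

napekjpg


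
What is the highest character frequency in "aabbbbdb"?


Input: aabbbbdb
Character counts:
  'a': 2
  'b': 5
  'd': 1
Maximum frequency: 5

5


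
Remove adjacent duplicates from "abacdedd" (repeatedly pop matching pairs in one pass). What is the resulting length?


Input: abacdedd
Stack-based adjacent duplicate removal:
  Read 'a': push. Stack: a
  Read 'b': push. Stack: ab
  Read 'a': push. Stack: aba
  Read 'c': push. Stack: abac
  Read 'd': push. Stack: abacd
  Read 'e': push. Stack: abacde
  Read 'd': push. Stack: abacded
  Read 'd': matches stack top 'd' => pop. Stack: abacde
Final stack: "abacde" (length 6)

6


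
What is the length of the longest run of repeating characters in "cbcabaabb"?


Input: "cbcabaabb"
Scanning for longest run:
  Position 1 ('b'): new char, reset run to 1
  Position 2 ('c'): new char, reset run to 1
  Position 3 ('a'): new char, reset run to 1
  Position 4 ('b'): new char, reset run to 1
  Position 5 ('a'): new char, reset run to 1
  Position 6 ('a'): continues run of 'a', length=2
  Position 7 ('b'): new char, reset run to 1
  Position 8 ('b'): continues run of 'b', length=2
Longest run: 'a' with length 2

2


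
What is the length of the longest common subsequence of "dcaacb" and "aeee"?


LCS of "dcaacb" and "aeee"
DP table:
           a    e    e    e
      0    0    0    0    0
  d   0    0    0    0    0
  c   0    0    0    0    0
  a   0    1    1    1    1
  a   0    1    1    1    1
  c   0    1    1    1    1
  b   0    1    1    1    1
LCS length = dp[6][4] = 1

1


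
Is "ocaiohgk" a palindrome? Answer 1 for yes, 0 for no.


Input: ocaiohgk
Reversed: kghoiaco
  Compare pos 0 ('o') with pos 7 ('k'): MISMATCH
  Compare pos 1 ('c') with pos 6 ('g'): MISMATCH
  Compare pos 2 ('a') with pos 5 ('h'): MISMATCH
  Compare pos 3 ('i') with pos 4 ('o'): MISMATCH
Result: not a palindrome

0


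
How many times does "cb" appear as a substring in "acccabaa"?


Searching for "cb" in "acccabaa"
Scanning each position:
  Position 0: "ac" => no
  Position 1: "cc" => no
  Position 2: "cc" => no
  Position 3: "ca" => no
  Position 4: "ab" => no
  Position 5: "ba" => no
  Position 6: "aa" => no
Total occurrences: 0

0


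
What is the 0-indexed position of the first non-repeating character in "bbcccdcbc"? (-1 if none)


Input: bbcccdcbc
Character frequencies:
  'b': 3
  'c': 5
  'd': 1
Scanning left to right for freq == 1:
  Position 0 ('b'): freq=3, skip
  Position 1 ('b'): freq=3, skip
  Position 2 ('c'): freq=5, skip
  Position 3 ('c'): freq=5, skip
  Position 4 ('c'): freq=5, skip
  Position 5 ('d'): unique! => answer = 5

5


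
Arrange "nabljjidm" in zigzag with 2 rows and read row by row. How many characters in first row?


Zigzag "nabljjidm" into 2 rows:
Placing characters:
  'n' => row 0
  'a' => row 1
  'b' => row 0
  'l' => row 1
  'j' => row 0
  'j' => row 1
  'i' => row 0
  'd' => row 1
  'm' => row 0
Rows:
  Row 0: "nbjim"
  Row 1: "aljd"
First row length: 5

5


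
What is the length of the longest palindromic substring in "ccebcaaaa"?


Input: "ccebcaaaa"
Checking substrings for palindromes:
  [5:9] "aaaa" (len 4) => palindrome
  [5:8] "aaa" (len 3) => palindrome
  [6:9] "aaa" (len 3) => palindrome
  [0:2] "cc" (len 2) => palindrome
  [5:7] "aa" (len 2) => palindrome
  [6:8] "aa" (len 2) => palindrome
Longest palindromic substring: "aaaa" with length 4

4


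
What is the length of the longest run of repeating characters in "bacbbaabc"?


Input: "bacbbaabc"
Scanning for longest run:
  Position 1 ('a'): new char, reset run to 1
  Position 2 ('c'): new char, reset run to 1
  Position 3 ('b'): new char, reset run to 1
  Position 4 ('b'): continues run of 'b', length=2
  Position 5 ('a'): new char, reset run to 1
  Position 6 ('a'): continues run of 'a', length=2
  Position 7 ('b'): new char, reset run to 1
  Position 8 ('c'): new char, reset run to 1
Longest run: 'b' with length 2

2


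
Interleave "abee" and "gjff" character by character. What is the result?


Interleaving "abee" and "gjff":
  Position 0: 'a' from first, 'g' from second => "ag"
  Position 1: 'b' from first, 'j' from second => "bj"
  Position 2: 'e' from first, 'f' from second => "ef"
  Position 3: 'e' from first, 'f' from second => "ef"
Result: agbjefef

agbjefef


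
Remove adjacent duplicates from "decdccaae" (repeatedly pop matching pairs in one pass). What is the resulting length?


Input: decdccaae
Stack-based adjacent duplicate removal:
  Read 'd': push. Stack: d
  Read 'e': push. Stack: de
  Read 'c': push. Stack: dec
  Read 'd': push. Stack: decd
  Read 'c': push. Stack: decdc
  Read 'c': matches stack top 'c' => pop. Stack: decd
  Read 'a': push. Stack: decda
  Read 'a': matches stack top 'a' => pop. Stack: decd
  Read 'e': push. Stack: decde
Final stack: "decde" (length 5)

5


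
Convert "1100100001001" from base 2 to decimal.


Input: "1100100001001" in base 2
Positional expansion:
  Digit '1' (value 1) x 2^12 = 4096
  Digit '1' (value 1) x 2^11 = 2048
  Digit '0' (value 0) x 2^10 = 0
  Digit '0' (value 0) x 2^9 = 0
  Digit '1' (value 1) x 2^8 = 256
  Digit '0' (value 0) x 2^7 = 0
  Digit '0' (value 0) x 2^6 = 0
  Digit '0' (value 0) x 2^5 = 0
  Digit '0' (value 0) x 2^4 = 0
  Digit '1' (value 1) x 2^3 = 8
  Digit '0' (value 0) x 2^2 = 0
  Digit '0' (value 0) x 2^1 = 0
  Digit '1' (value 1) x 2^0 = 1
Sum = 6409

6409


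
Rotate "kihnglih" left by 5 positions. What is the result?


Input: "kihnglih", rotate left by 5
First 5 characters: "kihng"
Remaining characters: "lih"
Concatenate remaining + first: "lih" + "kihng" = "lihkihng"

lihkihng


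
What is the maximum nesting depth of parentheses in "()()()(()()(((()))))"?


Input: "()()()(()()(((()))))"
Tracking depth:
  Position 0 '(': depth becomes 1
  Position 1 ')': depth becomes 0
  Position 2 '(': depth becomes 1
  Position 3 ')': depth becomes 0
  Position 4 '(': depth becomes 1
  Position 5 ')': depth becomes 0
  Position 6 '(': depth becomes 1
  Position 7 '(': depth becomes 2
  Position 8 ')': depth becomes 1
  Position 9 '(': depth becomes 2
  Position 10 ')': depth becomes 1
  Position 11 '(': depth becomes 2
  Position 12 '(': depth becomes 3
  Position 13 '(': depth becomes 4
  Position 14 '(': depth becomes 5
  Position 15 ')': depth becomes 4
  Position 16 ')': depth becomes 3
  Position 17 ')': depth becomes 2
  Position 18 ')': depth becomes 1
  Position 19 ')': depth becomes 0
Maximum depth reached: 5

5


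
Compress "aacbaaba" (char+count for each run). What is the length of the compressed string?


Input: aacbaaba
Runs:
  'a' x 2 => "a2"
  'c' x 1 => "c1"
  'b' x 1 => "b1"
  'a' x 2 => "a2"
  'b' x 1 => "b1"
  'a' x 1 => "a1"
Compressed: "a2c1b1a2b1a1"
Compressed length: 12

12


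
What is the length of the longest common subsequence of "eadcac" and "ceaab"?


LCS of "eadcac" and "ceaab"
DP table:
           c    e    a    a    b
      0    0    0    0    0    0
  e   0    0    1    1    1    1
  a   0    0    1    2    2    2
  d   0    0    1    2    2    2
  c   0    1    1    2    2    2
  a   0    1    1    2    3    3
  c   0    1    1    2    3    3
LCS length = dp[6][5] = 3

3


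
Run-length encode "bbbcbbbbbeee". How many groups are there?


Input: bbbcbbbbbeee
Scanning for consecutive runs:
  Group 1: 'b' x 3 (positions 0-2)
  Group 2: 'c' x 1 (positions 3-3)
  Group 3: 'b' x 5 (positions 4-8)
  Group 4: 'e' x 3 (positions 9-11)
Total groups: 4

4


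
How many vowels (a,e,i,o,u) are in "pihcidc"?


Input: pihcidc
Checking each character:
  'p' at position 0: consonant
  'i' at position 1: vowel (running total: 1)
  'h' at position 2: consonant
  'c' at position 3: consonant
  'i' at position 4: vowel (running total: 2)
  'd' at position 5: consonant
  'c' at position 6: consonant
Total vowels: 2

2


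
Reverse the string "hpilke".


Input: hpilke
Reading characters right to left:
  Position 5: 'e'
  Position 4: 'k'
  Position 3: 'l'
  Position 2: 'i'
  Position 1: 'p'
  Position 0: 'h'
Reversed: ekliph

ekliph


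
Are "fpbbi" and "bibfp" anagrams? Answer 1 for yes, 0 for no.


Strings: "fpbbi", "bibfp"
Sorted first:  bbfip
Sorted second: bbfip
Sorted forms match => anagrams

1


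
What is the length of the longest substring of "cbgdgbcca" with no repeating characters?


Input: "cbgdgbcca"
Sliding window (track last position of each char):
  Position 0 ('c'): window [0,0] length 1 -- new best
  Position 1 ('b'): window [0,1] length 2 -- new best
  Position 2 ('g'): window [0,2] length 3 -- new best
  Position 3 ('d'): window [0,3] length 4 -- new best
  Position 4 ('g'): repeat (last at 2), move window start to 3
  Position 4 ('g'): window [3,4] length 2
  Position 5 ('b'): window [3,5] length 3
  Position 6 ('c'): window [3,6] length 4
  Position 7 ('c'): repeat (last at 6), move window start to 7
  Position 7 ('c'): window [7,7] length 1
  Position 8 ('a'): window [7,8] length 2
Longest substring with no repeats: "cbgd" with length 4

4


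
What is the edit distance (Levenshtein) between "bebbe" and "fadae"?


Computing edit distance: "bebbe" -> "fadae"
DP table:
           f    a    d    a    e
      0    1    2    3    4    5
  b   1    1    2    3    4    5
  e   2    2    2    3    4    4
  b   3    3    3    3    4    5
  b   4    4    4    4    4    5
  e   5    5    5    5    5    4
Edit distance = dp[5][5] = 4

4


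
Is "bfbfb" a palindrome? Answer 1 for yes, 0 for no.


Input: bfbfb
Reversed: bfbfb
  Compare pos 0 ('b') with pos 4 ('b'): match
  Compare pos 1 ('f') with pos 3 ('f'): match
Result: palindrome

1


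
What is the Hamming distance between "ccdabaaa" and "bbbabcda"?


Comparing "ccdabaaa" and "bbbabcda" position by position:
  Position 0: 'c' vs 'b' => differ
  Position 1: 'c' vs 'b' => differ
  Position 2: 'd' vs 'b' => differ
  Position 3: 'a' vs 'a' => same
  Position 4: 'b' vs 'b' => same
  Position 5: 'a' vs 'c' => differ
  Position 6: 'a' vs 'd' => differ
  Position 7: 'a' vs 'a' => same
Total differences (Hamming distance): 5

5


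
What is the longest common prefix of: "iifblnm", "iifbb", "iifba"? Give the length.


Words: iifblnm, iifbb, iifba
  Position 0: all 'i' => match
  Position 1: all 'i' => match
  Position 2: all 'f' => match
  Position 3: all 'b' => match
  Position 4: ('l', 'b', 'a') => mismatch, stop
LCP = "iifb" (length 4)

4


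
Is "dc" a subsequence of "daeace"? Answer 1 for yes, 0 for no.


Check if "dc" is a subsequence of "daeace"
Greedy scan:
  Position 0 ('d'): matches sub[0] = 'd'
  Position 1 ('a'): no match needed
  Position 2 ('e'): no match needed
  Position 3 ('a'): no match needed
  Position 4 ('c'): matches sub[1] = 'c'
  Position 5 ('e'): no match needed
All 2 characters matched => is a subsequence

1


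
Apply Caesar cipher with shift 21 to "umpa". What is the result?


Caesar cipher: shift "umpa" by 21
  'u' (pos 20) + 21 = pos 15 = 'p'
  'm' (pos 12) + 21 = pos 7 = 'h'
  'p' (pos 15) + 21 = pos 10 = 'k'
  'a' (pos 0) + 21 = pos 21 = 'v'
Result: phkv

phkv


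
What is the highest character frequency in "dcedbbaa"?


Input: dcedbbaa
Character counts:
  'a': 2
  'b': 2
  'c': 1
  'd': 2
  'e': 1
Maximum frequency: 2

2


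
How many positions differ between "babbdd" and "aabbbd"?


Comparing "babbdd" and "aabbbd" position by position:
  Position 0: 'b' vs 'a' => DIFFER
  Position 1: 'a' vs 'a' => same
  Position 2: 'b' vs 'b' => same
  Position 3: 'b' vs 'b' => same
  Position 4: 'd' vs 'b' => DIFFER
  Position 5: 'd' vs 'd' => same
Positions that differ: 2

2


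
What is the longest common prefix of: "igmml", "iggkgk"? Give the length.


Words: igmml, iggkgk
  Position 0: all 'i' => match
  Position 1: all 'g' => match
  Position 2: ('m', 'g') => mismatch, stop
LCP = "ig" (length 2)

2


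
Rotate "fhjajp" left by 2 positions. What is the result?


Input: "fhjajp", rotate left by 2
First 2 characters: "fh"
Remaining characters: "jajp"
Concatenate remaining + first: "jajp" + "fh" = "jajpfh"

jajpfh


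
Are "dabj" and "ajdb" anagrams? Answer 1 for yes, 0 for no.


Strings: "dabj", "ajdb"
Sorted first:  abdj
Sorted second: abdj
Sorted forms match => anagrams

1


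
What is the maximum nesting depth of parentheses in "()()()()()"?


Input: "()()()()()"
Tracking depth:
  Position 0 '(': depth becomes 1
  Position 1 ')': depth becomes 0
  Position 2 '(': depth becomes 1
  Position 3 ')': depth becomes 0
  Position 4 '(': depth becomes 1
  Position 5 ')': depth becomes 0
  Position 6 '(': depth becomes 1
  Position 7 ')': depth becomes 0
  Position 8 '(': depth becomes 1
  Position 9 ')': depth becomes 0
Maximum depth reached: 1

1


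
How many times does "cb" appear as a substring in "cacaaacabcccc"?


Searching for "cb" in "cacaaacabcccc"
Scanning each position:
  Position 0: "ca" => no
  Position 1: "ac" => no
  Position 2: "ca" => no
  Position 3: "aa" => no
  Position 4: "aa" => no
  Position 5: "ac" => no
  Position 6: "ca" => no
  Position 7: "ab" => no
  Position 8: "bc" => no
  Position 9: "cc" => no
  Position 10: "cc" => no
  Position 11: "cc" => no
Total occurrences: 0

0


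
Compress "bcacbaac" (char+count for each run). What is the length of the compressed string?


Input: bcacbaac
Runs:
  'b' x 1 => "b1"
  'c' x 1 => "c1"
  'a' x 1 => "a1"
  'c' x 1 => "c1"
  'b' x 1 => "b1"
  'a' x 2 => "a2"
  'c' x 1 => "c1"
Compressed: "b1c1a1c1b1a2c1"
Compressed length: 14

14


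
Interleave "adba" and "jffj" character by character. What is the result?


Interleaving "adba" and "jffj":
  Position 0: 'a' from first, 'j' from second => "aj"
  Position 1: 'd' from first, 'f' from second => "df"
  Position 2: 'b' from first, 'f' from second => "bf"
  Position 3: 'a' from first, 'j' from second => "aj"
Result: ajdfbfaj

ajdfbfaj


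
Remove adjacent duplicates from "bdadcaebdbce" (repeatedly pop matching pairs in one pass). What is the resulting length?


Input: bdadcaebdbce
Stack-based adjacent duplicate removal:
  Read 'b': push. Stack: b
  Read 'd': push. Stack: bd
  Read 'a': push. Stack: bda
  Read 'd': push. Stack: bdad
  Read 'c': push. Stack: bdadc
  Read 'a': push. Stack: bdadca
  Read 'e': push. Stack: bdadcae
  Read 'b': push. Stack: bdadcaeb
  Read 'd': push. Stack: bdadcaebd
  Read 'b': push. Stack: bdadcaebdb
  Read 'c': push. Stack: bdadcaebdbc
  Read 'e': push. Stack: bdadcaebdbce
Final stack: "bdadcaebdbce" (length 12)

12


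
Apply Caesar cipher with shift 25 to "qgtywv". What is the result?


Caesar cipher: shift "qgtywv" by 25
  'q' (pos 16) + 25 = pos 15 = 'p'
  'g' (pos 6) + 25 = pos 5 = 'f'
  't' (pos 19) + 25 = pos 18 = 's'
  'y' (pos 24) + 25 = pos 23 = 'x'
  'w' (pos 22) + 25 = pos 21 = 'v'
  'v' (pos 21) + 25 = pos 20 = 'u'
Result: pfsxvu

pfsxvu


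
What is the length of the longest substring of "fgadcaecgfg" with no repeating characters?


Input: "fgadcaecgfg"
Sliding window (track last position of each char):
  Position 0 ('f'): window [0,0] length 1 -- new best
  Position 1 ('g'): window [0,1] length 2 -- new best
  Position 2 ('a'): window [0,2] length 3 -- new best
  Position 3 ('d'): window [0,3] length 4 -- new best
  Position 4 ('c'): window [0,4] length 5 -- new best
  Position 5 ('a'): repeat (last at 2), move window start to 3
  Position 5 ('a'): window [3,5] length 3
  Position 6 ('e'): window [3,6] length 4
  Position 7 ('c'): repeat (last at 4), move window start to 5
  Position 7 ('c'): window [5,7] length 3
  Position 8 ('g'): window [5,8] length 4
  Position 9 ('f'): window [5,9] length 5
  Position 10 ('g'): repeat (last at 8), move window start to 9
  Position 10 ('g'): window [9,10] length 2
Longest substring with no repeats: "fgadc" with length 5

5


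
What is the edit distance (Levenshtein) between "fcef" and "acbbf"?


Computing edit distance: "fcef" -> "acbbf"
DP table:
           a    c    b    b    f
      0    1    2    3    4    5
  f   1    1    2    3    4    4
  c   2    2    1    2    3    4
  e   3    3    2    2    3    4
  f   4    4    3    3    3    3
Edit distance = dp[4][5] = 3

3


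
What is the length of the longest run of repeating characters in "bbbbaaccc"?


Input: "bbbbaaccc"
Scanning for longest run:
  Position 1 ('b'): continues run of 'b', length=2
  Position 2 ('b'): continues run of 'b', length=3
  Position 3 ('b'): continues run of 'b', length=4
  Position 4 ('a'): new char, reset run to 1
  Position 5 ('a'): continues run of 'a', length=2
  Position 6 ('c'): new char, reset run to 1
  Position 7 ('c'): continues run of 'c', length=2
  Position 8 ('c'): continues run of 'c', length=3
Longest run: 'b' with length 4

4


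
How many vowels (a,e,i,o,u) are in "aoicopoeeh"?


Input: aoicopoeeh
Checking each character:
  'a' at position 0: vowel (running total: 1)
  'o' at position 1: vowel (running total: 2)
  'i' at position 2: vowel (running total: 3)
  'c' at position 3: consonant
  'o' at position 4: vowel (running total: 4)
  'p' at position 5: consonant
  'o' at position 6: vowel (running total: 5)
  'e' at position 7: vowel (running total: 6)
  'e' at position 8: vowel (running total: 7)
  'h' at position 9: consonant
Total vowels: 7

7


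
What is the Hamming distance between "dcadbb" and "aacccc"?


Comparing "dcadbb" and "aacccc" position by position:
  Position 0: 'd' vs 'a' => differ
  Position 1: 'c' vs 'a' => differ
  Position 2: 'a' vs 'c' => differ
  Position 3: 'd' vs 'c' => differ
  Position 4: 'b' vs 'c' => differ
  Position 5: 'b' vs 'c' => differ
Total differences (Hamming distance): 6

6


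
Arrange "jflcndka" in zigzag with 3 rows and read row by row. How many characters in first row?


Zigzag "jflcndka" into 3 rows:
Placing characters:
  'j' => row 0
  'f' => row 1
  'l' => row 2
  'c' => row 1
  'n' => row 0
  'd' => row 1
  'k' => row 2
  'a' => row 1
Rows:
  Row 0: "jn"
  Row 1: "fcda"
  Row 2: "lk"
First row length: 2

2


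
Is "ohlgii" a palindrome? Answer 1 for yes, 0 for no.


Input: ohlgii
Reversed: iiglho
  Compare pos 0 ('o') with pos 5 ('i'): MISMATCH
  Compare pos 1 ('h') with pos 4 ('i'): MISMATCH
  Compare pos 2 ('l') with pos 3 ('g'): MISMATCH
Result: not a palindrome

0


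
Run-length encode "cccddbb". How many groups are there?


Input: cccddbb
Scanning for consecutive runs:
  Group 1: 'c' x 3 (positions 0-2)
  Group 2: 'd' x 2 (positions 3-4)
  Group 3: 'b' x 2 (positions 5-6)
Total groups: 3

3


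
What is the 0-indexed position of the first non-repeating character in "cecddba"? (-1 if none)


Input: cecddba
Character frequencies:
  'a': 1
  'b': 1
  'c': 2
  'd': 2
  'e': 1
Scanning left to right for freq == 1:
  Position 0 ('c'): freq=2, skip
  Position 1 ('e'): unique! => answer = 1

1


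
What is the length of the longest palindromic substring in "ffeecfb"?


Input: "ffeecfb"
Checking substrings for palindromes:
  [0:2] "ff" (len 2) => palindrome
  [2:4] "ee" (len 2) => palindrome
Longest palindromic substring: "ff" with length 2

2


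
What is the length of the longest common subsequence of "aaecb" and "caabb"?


LCS of "aaecb" and "caabb"
DP table:
           c    a    a    b    b
      0    0    0    0    0    0
  a   0    0    1    1    1    1
  a   0    0    1    2    2    2
  e   0    0    1    2    2    2
  c   0    1    1    2    2    2
  b   0    1    1    2    3    3
LCS length = dp[5][5] = 3

3


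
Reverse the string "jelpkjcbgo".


Input: jelpkjcbgo
Reading characters right to left:
  Position 9: 'o'
  Position 8: 'g'
  Position 7: 'b'
  Position 6: 'c'
  Position 5: 'j'
  Position 4: 'k'
  Position 3: 'p'
  Position 2: 'l'
  Position 1: 'e'
  Position 0: 'j'
Reversed: ogbcjkplej

ogbcjkplej


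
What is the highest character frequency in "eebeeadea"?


Input: eebeeadea
Character counts:
  'a': 2
  'b': 1
  'd': 1
  'e': 5
Maximum frequency: 5

5


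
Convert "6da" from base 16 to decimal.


Input: "6da" in base 16
Positional expansion:
  Digit '6' (value 6) x 16^2 = 1536
  Digit 'd' (value 13) x 16^1 = 208
  Digit 'a' (value 10) x 16^0 = 10
Sum = 1754

1754


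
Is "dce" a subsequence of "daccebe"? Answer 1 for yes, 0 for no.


Check if "dce" is a subsequence of "daccebe"
Greedy scan:
  Position 0 ('d'): matches sub[0] = 'd'
  Position 1 ('a'): no match needed
  Position 2 ('c'): matches sub[1] = 'c'
  Position 3 ('c'): no match needed
  Position 4 ('e'): matches sub[2] = 'e'
  Position 5 ('b'): no match needed
  Position 6 ('e'): no match needed
All 3 characters matched => is a subsequence

1


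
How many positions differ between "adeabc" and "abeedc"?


Comparing "adeabc" and "abeedc" position by position:
  Position 0: 'a' vs 'a' => same
  Position 1: 'd' vs 'b' => DIFFER
  Position 2: 'e' vs 'e' => same
  Position 3: 'a' vs 'e' => DIFFER
  Position 4: 'b' vs 'd' => DIFFER
  Position 5: 'c' vs 'c' => same
Positions that differ: 3

3


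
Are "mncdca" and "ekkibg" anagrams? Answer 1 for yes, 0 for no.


Strings: "mncdca", "ekkibg"
Sorted first:  accdmn
Sorted second: begikk
Differ at position 0: 'a' vs 'b' => not anagrams

0


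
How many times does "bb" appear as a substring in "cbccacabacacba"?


Searching for "bb" in "cbccacabacacba"
Scanning each position:
  Position 0: "cb" => no
  Position 1: "bc" => no
  Position 2: "cc" => no
  Position 3: "ca" => no
  Position 4: "ac" => no
  Position 5: "ca" => no
  Position 6: "ab" => no
  Position 7: "ba" => no
  Position 8: "ac" => no
  Position 9: "ca" => no
  Position 10: "ac" => no
  Position 11: "cb" => no
  Position 12: "ba" => no
Total occurrences: 0

0


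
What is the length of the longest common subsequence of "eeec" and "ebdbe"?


LCS of "eeec" and "ebdbe"
DP table:
           e    b    d    b    e
      0    0    0    0    0    0
  e   0    1    1    1    1    1
  e   0    1    1    1    1    2
  e   0    1    1    1    1    2
  c   0    1    1    1    1    2
LCS length = dp[4][5] = 2

2


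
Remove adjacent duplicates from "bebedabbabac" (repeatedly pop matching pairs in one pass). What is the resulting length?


Input: bebedabbabac
Stack-based adjacent duplicate removal:
  Read 'b': push. Stack: b
  Read 'e': push. Stack: be
  Read 'b': push. Stack: beb
  Read 'e': push. Stack: bebe
  Read 'd': push. Stack: bebed
  Read 'a': push. Stack: bebeda
  Read 'b': push. Stack: bebedab
  Read 'b': matches stack top 'b' => pop. Stack: bebeda
  Read 'a': matches stack top 'a' => pop. Stack: bebed
  Read 'b': push. Stack: bebedb
  Read 'a': push. Stack: bebedba
  Read 'c': push. Stack: bebedbac
Final stack: "bebedbac" (length 8)

8


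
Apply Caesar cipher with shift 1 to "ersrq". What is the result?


Caesar cipher: shift "ersrq" by 1
  'e' (pos 4) + 1 = pos 5 = 'f'
  'r' (pos 17) + 1 = pos 18 = 's'
  's' (pos 18) + 1 = pos 19 = 't'
  'r' (pos 17) + 1 = pos 18 = 's'
  'q' (pos 16) + 1 = pos 17 = 'r'
Result: fstsr

fstsr


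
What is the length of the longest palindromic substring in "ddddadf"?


Input: "ddddadf"
Checking substrings for palindromes:
  [0:4] "dddd" (len 4) => palindrome
  [0:3] "ddd" (len 3) => palindrome
  [1:4] "ddd" (len 3) => palindrome
  [3:6] "dad" (len 3) => palindrome
  [0:2] "dd" (len 2) => palindrome
  [1:3] "dd" (len 2) => palindrome
Longest palindromic substring: "dddd" with length 4

4


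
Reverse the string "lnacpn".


Input: lnacpn
Reading characters right to left:
  Position 5: 'n'
  Position 4: 'p'
  Position 3: 'c'
  Position 2: 'a'
  Position 1: 'n'
  Position 0: 'l'
Reversed: npcanl

npcanl


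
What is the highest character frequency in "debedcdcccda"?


Input: debedcdcccda
Character counts:
  'a': 1
  'b': 1
  'c': 4
  'd': 4
  'e': 2
Maximum frequency: 4

4


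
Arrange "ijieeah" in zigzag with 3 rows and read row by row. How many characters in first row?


Zigzag "ijieeah" into 3 rows:
Placing characters:
  'i' => row 0
  'j' => row 1
  'i' => row 2
  'e' => row 1
  'e' => row 0
  'a' => row 1
  'h' => row 2
Rows:
  Row 0: "ie"
  Row 1: "jea"
  Row 2: "ih"
First row length: 2

2


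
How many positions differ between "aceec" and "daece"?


Comparing "aceec" and "daece" position by position:
  Position 0: 'a' vs 'd' => DIFFER
  Position 1: 'c' vs 'a' => DIFFER
  Position 2: 'e' vs 'e' => same
  Position 3: 'e' vs 'c' => DIFFER
  Position 4: 'c' vs 'e' => DIFFER
Positions that differ: 4

4


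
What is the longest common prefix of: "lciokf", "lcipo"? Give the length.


Words: lciokf, lcipo
  Position 0: all 'l' => match
  Position 1: all 'c' => match
  Position 2: all 'i' => match
  Position 3: ('o', 'p') => mismatch, stop
LCP = "lci" (length 3)

3


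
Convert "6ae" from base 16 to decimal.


Input: "6ae" in base 16
Positional expansion:
  Digit '6' (value 6) x 16^2 = 1536
  Digit 'a' (value 10) x 16^1 = 160
  Digit 'e' (value 14) x 16^0 = 14
Sum = 1710

1710


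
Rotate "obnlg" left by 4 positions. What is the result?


Input: "obnlg", rotate left by 4
First 4 characters: "obnl"
Remaining characters: "g"
Concatenate remaining + first: "g" + "obnl" = "gobnl"

gobnl


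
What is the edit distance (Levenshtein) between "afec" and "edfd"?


Computing edit distance: "afec" -> "edfd"
DP table:
           e    d    f    d
      0    1    2    3    4
  a   1    1    2    3    4
  f   2    2    2    2    3
  e   3    2    3    3    3
  c   4    3    3    4    4
Edit distance = dp[4][4] = 4

4


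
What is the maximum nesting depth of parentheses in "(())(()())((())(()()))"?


Input: "(())(()())((())(()()))"
Tracking depth:
  Position 0 '(': depth becomes 1
  Position 1 '(': depth becomes 2
  Position 2 ')': depth becomes 1
  Position 3 ')': depth becomes 0
  Position 4 '(': depth becomes 1
  Position 5 '(': depth becomes 2
  Position 6 ')': depth becomes 1
  Position 7 '(': depth becomes 2
  Position 8 ')': depth becomes 1
  Position 9 ')': depth becomes 0
  Position 10 '(': depth becomes 1
  Position 11 '(': depth becomes 2
  Position 12 '(': depth becomes 3
  Position 13 ')': depth becomes 2
  Position 14 ')': depth becomes 1
  Position 15 '(': depth becomes 2
  Position 16 '(': depth becomes 3
  Position 17 ')': depth becomes 2
  Position 18 '(': depth becomes 3
  Position 19 ')': depth becomes 2
  Position 20 ')': depth becomes 1
  Position 21 ')': depth becomes 0
Maximum depth reached: 3

3


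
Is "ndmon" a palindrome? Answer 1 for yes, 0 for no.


Input: ndmon
Reversed: nomdn
  Compare pos 0 ('n') with pos 4 ('n'): match
  Compare pos 1 ('d') with pos 3 ('o'): MISMATCH
Result: not a palindrome

0


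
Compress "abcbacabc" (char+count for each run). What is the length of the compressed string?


Input: abcbacabc
Runs:
  'a' x 1 => "a1"
  'b' x 1 => "b1"
  'c' x 1 => "c1"
  'b' x 1 => "b1"
  'a' x 1 => "a1"
  'c' x 1 => "c1"
  'a' x 1 => "a1"
  'b' x 1 => "b1"
  'c' x 1 => "c1"
Compressed: "a1b1c1b1a1c1a1b1c1"
Compressed length: 18

18


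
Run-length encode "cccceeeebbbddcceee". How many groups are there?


Input: cccceeeebbbddcceee
Scanning for consecutive runs:
  Group 1: 'c' x 4 (positions 0-3)
  Group 2: 'e' x 4 (positions 4-7)
  Group 3: 'b' x 3 (positions 8-10)
  Group 4: 'd' x 2 (positions 11-12)
  Group 5: 'c' x 2 (positions 13-14)
  Group 6: 'e' x 3 (positions 15-17)
Total groups: 6

6


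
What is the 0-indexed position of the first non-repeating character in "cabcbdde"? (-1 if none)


Input: cabcbdde
Character frequencies:
  'a': 1
  'b': 2
  'c': 2
  'd': 2
  'e': 1
Scanning left to right for freq == 1:
  Position 0 ('c'): freq=2, skip
  Position 1 ('a'): unique! => answer = 1

1


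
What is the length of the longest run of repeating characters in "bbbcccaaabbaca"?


Input: "bbbcccaaabbaca"
Scanning for longest run:
  Position 1 ('b'): continues run of 'b', length=2
  Position 2 ('b'): continues run of 'b', length=3
  Position 3 ('c'): new char, reset run to 1
  Position 4 ('c'): continues run of 'c', length=2
  Position 5 ('c'): continues run of 'c', length=3
  Position 6 ('a'): new char, reset run to 1
  Position 7 ('a'): continues run of 'a', length=2
  Position 8 ('a'): continues run of 'a', length=3
  Position 9 ('b'): new char, reset run to 1
  Position 10 ('b'): continues run of 'b', length=2
  Position 11 ('a'): new char, reset run to 1
  Position 12 ('c'): new char, reset run to 1
  Position 13 ('a'): new char, reset run to 1
Longest run: 'b' with length 3

3


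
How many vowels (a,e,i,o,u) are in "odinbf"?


Input: odinbf
Checking each character:
  'o' at position 0: vowel (running total: 1)
  'd' at position 1: consonant
  'i' at position 2: vowel (running total: 2)
  'n' at position 3: consonant
  'b' at position 4: consonant
  'f' at position 5: consonant
Total vowels: 2

2


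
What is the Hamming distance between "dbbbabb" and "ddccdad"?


Comparing "dbbbabb" and "ddccdad" position by position:
  Position 0: 'd' vs 'd' => same
  Position 1: 'b' vs 'd' => differ
  Position 2: 'b' vs 'c' => differ
  Position 3: 'b' vs 'c' => differ
  Position 4: 'a' vs 'd' => differ
  Position 5: 'b' vs 'a' => differ
  Position 6: 'b' vs 'd' => differ
Total differences (Hamming distance): 6

6


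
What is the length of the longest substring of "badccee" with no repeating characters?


Input: "badccee"
Sliding window (track last position of each char):
  Position 0 ('b'): window [0,0] length 1 -- new best
  Position 1 ('a'): window [0,1] length 2 -- new best
  Position 2 ('d'): window [0,2] length 3 -- new best
  Position 3 ('c'): window [0,3] length 4 -- new best
  Position 4 ('c'): repeat (last at 3), move window start to 4
  Position 4 ('c'): window [4,4] length 1
  Position 5 ('e'): window [4,5] length 2
  Position 6 ('e'): repeat (last at 5), move window start to 6
  Position 6 ('e'): window [6,6] length 1
Longest substring with no repeats: "badc" with length 4

4


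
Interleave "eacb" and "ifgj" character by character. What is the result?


Interleaving "eacb" and "ifgj":
  Position 0: 'e' from first, 'i' from second => "ei"
  Position 1: 'a' from first, 'f' from second => "af"
  Position 2: 'c' from first, 'g' from second => "cg"
  Position 3: 'b' from first, 'j' from second => "bj"
Result: eiafcgbj

eiafcgbj


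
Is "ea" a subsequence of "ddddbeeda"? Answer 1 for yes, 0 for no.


Check if "ea" is a subsequence of "ddddbeeda"
Greedy scan:
  Position 0 ('d'): no match needed
  Position 1 ('d'): no match needed
  Position 2 ('d'): no match needed
  Position 3 ('d'): no match needed
  Position 4 ('b'): no match needed
  Position 5 ('e'): matches sub[0] = 'e'
  Position 6 ('e'): no match needed
  Position 7 ('d'): no match needed
  Position 8 ('a'): matches sub[1] = 'a'
All 2 characters matched => is a subsequence

1


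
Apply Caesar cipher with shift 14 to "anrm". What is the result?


Caesar cipher: shift "anrm" by 14
  'a' (pos 0) + 14 = pos 14 = 'o'
  'n' (pos 13) + 14 = pos 1 = 'b'
  'r' (pos 17) + 14 = pos 5 = 'f'
  'm' (pos 12) + 14 = pos 0 = 'a'
Result: obfa

obfa


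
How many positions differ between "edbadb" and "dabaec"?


Comparing "edbadb" and "dabaec" position by position:
  Position 0: 'e' vs 'd' => DIFFER
  Position 1: 'd' vs 'a' => DIFFER
  Position 2: 'b' vs 'b' => same
  Position 3: 'a' vs 'a' => same
  Position 4: 'd' vs 'e' => DIFFER
  Position 5: 'b' vs 'c' => DIFFER
Positions that differ: 4

4


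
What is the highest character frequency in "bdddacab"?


Input: bdddacab
Character counts:
  'a': 2
  'b': 2
  'c': 1
  'd': 3
Maximum frequency: 3

3


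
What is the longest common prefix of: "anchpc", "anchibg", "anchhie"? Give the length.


Words: anchpc, anchibg, anchhie
  Position 0: all 'a' => match
  Position 1: all 'n' => match
  Position 2: all 'c' => match
  Position 3: all 'h' => match
  Position 4: ('p', 'i', 'h') => mismatch, stop
LCP = "anch" (length 4)

4


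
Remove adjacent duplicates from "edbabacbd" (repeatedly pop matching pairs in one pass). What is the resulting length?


Input: edbabacbd
Stack-based adjacent duplicate removal:
  Read 'e': push. Stack: e
  Read 'd': push. Stack: ed
  Read 'b': push. Stack: edb
  Read 'a': push. Stack: edba
  Read 'b': push. Stack: edbab
  Read 'a': push. Stack: edbaba
  Read 'c': push. Stack: edbabac
  Read 'b': push. Stack: edbabacb
  Read 'd': push. Stack: edbabacbd
Final stack: "edbabacbd" (length 9)

9


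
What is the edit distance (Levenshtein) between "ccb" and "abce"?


Computing edit distance: "ccb" -> "abce"
DP table:
           a    b    c    e
      0    1    2    3    4
  c   1    1    2    2    3
  c   2    2    2    2    3
  b   3    3    2    3    3
Edit distance = dp[3][4] = 3

3


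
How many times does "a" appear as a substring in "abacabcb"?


Searching for "a" in "abacabcb"
Scanning each position:
  Position 0: "a" => MATCH
  Position 1: "b" => no
  Position 2: "a" => MATCH
  Position 3: "c" => no
  Position 4: "a" => MATCH
  Position 5: "b" => no
  Position 6: "c" => no
  Position 7: "b" => no
Total occurrences: 3

3


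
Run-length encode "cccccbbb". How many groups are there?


Input: cccccbbb
Scanning for consecutive runs:
  Group 1: 'c' x 5 (positions 0-4)
  Group 2: 'b' x 3 (positions 5-7)
Total groups: 2

2


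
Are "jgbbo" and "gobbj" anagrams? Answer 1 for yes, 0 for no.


Strings: "jgbbo", "gobbj"
Sorted first:  bbgjo
Sorted second: bbgjo
Sorted forms match => anagrams

1


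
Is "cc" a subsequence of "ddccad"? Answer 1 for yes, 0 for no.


Check if "cc" is a subsequence of "ddccad"
Greedy scan:
  Position 0 ('d'): no match needed
  Position 1 ('d'): no match needed
  Position 2 ('c'): matches sub[0] = 'c'
  Position 3 ('c'): matches sub[1] = 'c'
  Position 4 ('a'): no match needed
  Position 5 ('d'): no match needed
All 2 characters matched => is a subsequence

1


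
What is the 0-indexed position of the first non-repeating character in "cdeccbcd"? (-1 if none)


Input: cdeccbcd
Character frequencies:
  'b': 1
  'c': 4
  'd': 2
  'e': 1
Scanning left to right for freq == 1:
  Position 0 ('c'): freq=4, skip
  Position 1 ('d'): freq=2, skip
  Position 2 ('e'): unique! => answer = 2

2


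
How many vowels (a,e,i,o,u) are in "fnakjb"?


Input: fnakjb
Checking each character:
  'f' at position 0: consonant
  'n' at position 1: consonant
  'a' at position 2: vowel (running total: 1)
  'k' at position 3: consonant
  'j' at position 4: consonant
  'b' at position 5: consonant
Total vowels: 1

1


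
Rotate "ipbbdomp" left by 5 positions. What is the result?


Input: "ipbbdomp", rotate left by 5
First 5 characters: "ipbbd"
Remaining characters: "omp"
Concatenate remaining + first: "omp" + "ipbbd" = "ompipbbd"

ompipbbd


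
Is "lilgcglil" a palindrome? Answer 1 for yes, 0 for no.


Input: lilgcglil
Reversed: lilgcglil
  Compare pos 0 ('l') with pos 8 ('l'): match
  Compare pos 1 ('i') with pos 7 ('i'): match
  Compare pos 2 ('l') with pos 6 ('l'): match
  Compare pos 3 ('g') with pos 5 ('g'): match
Result: palindrome

1


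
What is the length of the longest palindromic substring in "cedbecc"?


Input: "cedbecc"
Checking substrings for palindromes:
  [5:7] "cc" (len 2) => palindrome
Longest palindromic substring: "cc" with length 2

2


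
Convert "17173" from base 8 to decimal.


Input: "17173" in base 8
Positional expansion:
  Digit '1' (value 1) x 8^4 = 4096
  Digit '7' (value 7) x 8^3 = 3584
  Digit '1' (value 1) x 8^2 = 64
  Digit '7' (value 7) x 8^1 = 56
  Digit '3' (value 3) x 8^0 = 3
Sum = 7803

7803


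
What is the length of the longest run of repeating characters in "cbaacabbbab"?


Input: "cbaacabbbab"
Scanning for longest run:
  Position 1 ('b'): new char, reset run to 1
  Position 2 ('a'): new char, reset run to 1
  Position 3 ('a'): continues run of 'a', length=2
  Position 4 ('c'): new char, reset run to 1
  Position 5 ('a'): new char, reset run to 1
  Position 6 ('b'): new char, reset run to 1
  Position 7 ('b'): continues run of 'b', length=2
  Position 8 ('b'): continues run of 'b', length=3
  Position 9 ('a'): new char, reset run to 1
  Position 10 ('b'): new char, reset run to 1
Longest run: 'b' with length 3

3


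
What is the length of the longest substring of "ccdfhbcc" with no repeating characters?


Input: "ccdfhbcc"
Sliding window (track last position of each char):
  Position 0 ('c'): window [0,0] length 1 -- new best
  Position 1 ('c'): repeat (last at 0), move window start to 1
  Position 1 ('c'): window [1,1] length 1
  Position 2 ('d'): window [1,2] length 2 -- new best
  Position 3 ('f'): window [1,3] length 3 -- new best
  Position 4 ('h'): window [1,4] length 4 -- new best
  Position 5 ('b'): window [1,5] length 5 -- new best
  Position 6 ('c'): repeat (last at 1), move window start to 2
  Position 6 ('c'): window [2,6] length 5
  Position 7 ('c'): repeat (last at 6), move window start to 7
  Position 7 ('c'): window [7,7] length 1
Longest substring with no repeats: "cdfhb" with length 5

5


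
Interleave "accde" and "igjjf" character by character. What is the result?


Interleaving "accde" and "igjjf":
  Position 0: 'a' from first, 'i' from second => "ai"
  Position 1: 'c' from first, 'g' from second => "cg"
  Position 2: 'c' from first, 'j' from second => "cj"
  Position 3: 'd' from first, 'j' from second => "dj"
  Position 4: 'e' from first, 'f' from second => "ef"
Result: aicgcjdjef

aicgcjdjef


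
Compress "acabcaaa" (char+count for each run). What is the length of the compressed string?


Input: acabcaaa
Runs:
  'a' x 1 => "a1"
  'c' x 1 => "c1"
  'a' x 1 => "a1"
  'b' x 1 => "b1"
  'c' x 1 => "c1"
  'a' x 3 => "a3"
Compressed: "a1c1a1b1c1a3"
Compressed length: 12

12


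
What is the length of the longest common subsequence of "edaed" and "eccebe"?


LCS of "edaed" and "eccebe"
DP table:
           e    c    c    e    b    e
      0    0    0    0    0    0    0
  e   0    1    1    1    1    1    1
  d   0    1    1    1    1    1    1
  a   0    1    1    1    1    1    1
  e   0    1    1    1    2    2    2
  d   0    1    1    1    2    2    2
LCS length = dp[5][6] = 2

2


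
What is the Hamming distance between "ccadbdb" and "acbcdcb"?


Comparing "ccadbdb" and "acbcdcb" position by position:
  Position 0: 'c' vs 'a' => differ
  Position 1: 'c' vs 'c' => same
  Position 2: 'a' vs 'b' => differ
  Position 3: 'd' vs 'c' => differ
  Position 4: 'b' vs 'd' => differ
  Position 5: 'd' vs 'c' => differ
  Position 6: 'b' vs 'b' => same
Total differences (Hamming distance): 5

5


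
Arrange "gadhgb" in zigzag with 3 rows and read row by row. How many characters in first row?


Zigzag "gadhgb" into 3 rows:
Placing characters:
  'g' => row 0
  'a' => row 1
  'd' => row 2
  'h' => row 1
  'g' => row 0
  'b' => row 1
Rows:
  Row 0: "gg"
  Row 1: "ahb"
  Row 2: "d"
First row length: 2

2


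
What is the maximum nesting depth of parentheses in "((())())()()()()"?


Input: "((())())()()()()"
Tracking depth:
  Position 0 '(': depth becomes 1
  Position 1 '(': depth becomes 2
  Position 2 '(': depth becomes 3
  Position 3 ')': depth becomes 2
  Position 4 ')': depth becomes 1
  Position 5 '(': depth becomes 2
  Position 6 ')': depth becomes 1
  Position 7 ')': depth becomes 0
  Position 8 '(': depth becomes 1
  Position 9 ')': depth becomes 0
  Position 10 '(': depth becomes 1
  Position 11 ')': depth becomes 0
  Position 12 '(': depth becomes 1
  Position 13 ')': depth becomes 0
  Position 14 '(': depth becomes 1
  Position 15 ')': depth becomes 0
Maximum depth reached: 3

3


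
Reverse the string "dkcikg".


Input: dkcikg
Reading characters right to left:
  Position 5: 'g'
  Position 4: 'k'
  Position 3: 'i'
  Position 2: 'c'
  Position 1: 'k'
  Position 0: 'd'
Reversed: gkickd

gkickd


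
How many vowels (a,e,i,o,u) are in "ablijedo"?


Input: ablijedo
Checking each character:
  'a' at position 0: vowel (running total: 1)
  'b' at position 1: consonant
  'l' at position 2: consonant
  'i' at position 3: vowel (running total: 2)
  'j' at position 4: consonant
  'e' at position 5: vowel (running total: 3)
  'd' at position 6: consonant
  'o' at position 7: vowel (running total: 4)
Total vowels: 4

4
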